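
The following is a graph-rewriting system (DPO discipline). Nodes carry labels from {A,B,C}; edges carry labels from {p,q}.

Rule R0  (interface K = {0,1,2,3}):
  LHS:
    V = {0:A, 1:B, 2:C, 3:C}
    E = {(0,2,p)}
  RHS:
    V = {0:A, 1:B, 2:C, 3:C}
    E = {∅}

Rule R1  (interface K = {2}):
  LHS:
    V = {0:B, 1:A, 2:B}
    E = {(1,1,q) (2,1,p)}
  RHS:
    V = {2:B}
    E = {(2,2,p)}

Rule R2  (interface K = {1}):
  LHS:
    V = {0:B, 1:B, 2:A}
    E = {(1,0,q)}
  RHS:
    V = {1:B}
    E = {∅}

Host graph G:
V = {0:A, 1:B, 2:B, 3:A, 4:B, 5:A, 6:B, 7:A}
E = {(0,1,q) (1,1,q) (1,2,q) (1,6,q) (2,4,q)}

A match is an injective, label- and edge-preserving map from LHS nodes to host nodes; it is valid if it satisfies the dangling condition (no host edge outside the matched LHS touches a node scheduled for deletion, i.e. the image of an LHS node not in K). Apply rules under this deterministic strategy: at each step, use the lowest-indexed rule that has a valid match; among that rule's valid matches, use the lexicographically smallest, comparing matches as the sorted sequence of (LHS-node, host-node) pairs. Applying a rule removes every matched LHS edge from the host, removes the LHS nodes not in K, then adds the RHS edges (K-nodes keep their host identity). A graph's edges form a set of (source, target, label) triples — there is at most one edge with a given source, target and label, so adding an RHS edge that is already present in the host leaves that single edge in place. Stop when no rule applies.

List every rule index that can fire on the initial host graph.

R0: no valid match — LHS pattern not found
R1: no valid match — LHS pattern not found
R2: 6 valid matches — {0↦4, 1↦2, 2↦3}, {0↦4, 1↦2, 2↦5}, {0↦4, 1↦2, 2↦7} (+3 more)

Answer: [R2]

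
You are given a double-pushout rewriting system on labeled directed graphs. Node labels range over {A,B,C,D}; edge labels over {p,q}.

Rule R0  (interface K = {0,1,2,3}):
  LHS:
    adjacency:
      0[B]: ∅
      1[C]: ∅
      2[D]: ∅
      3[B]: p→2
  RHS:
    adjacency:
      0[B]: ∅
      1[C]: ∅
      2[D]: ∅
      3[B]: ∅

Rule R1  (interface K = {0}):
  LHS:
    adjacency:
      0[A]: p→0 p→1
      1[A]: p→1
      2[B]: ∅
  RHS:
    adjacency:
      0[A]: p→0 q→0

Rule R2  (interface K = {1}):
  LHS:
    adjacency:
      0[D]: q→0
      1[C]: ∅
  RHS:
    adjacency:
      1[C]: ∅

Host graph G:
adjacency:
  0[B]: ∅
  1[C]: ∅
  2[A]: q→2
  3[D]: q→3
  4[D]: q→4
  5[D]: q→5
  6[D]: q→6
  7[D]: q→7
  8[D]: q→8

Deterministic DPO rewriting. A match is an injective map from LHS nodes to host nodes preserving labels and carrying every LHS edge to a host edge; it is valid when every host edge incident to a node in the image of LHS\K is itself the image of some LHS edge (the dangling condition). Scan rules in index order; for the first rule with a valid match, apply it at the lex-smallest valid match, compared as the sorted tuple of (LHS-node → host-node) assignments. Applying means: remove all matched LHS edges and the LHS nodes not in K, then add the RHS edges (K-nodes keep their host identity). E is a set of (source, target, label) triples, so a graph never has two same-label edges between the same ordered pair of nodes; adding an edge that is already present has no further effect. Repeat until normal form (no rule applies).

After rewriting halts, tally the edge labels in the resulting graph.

initial: |V|=9 |E|=7  E = 2-q->2 3-q->3 4-q->4 5-q->5 6-q->6 7-q->7 8-q->8
step 1: apply R2 at {0↦3, 1↦1}  → |V|=8 |E|=6  E = 2-q->2 4-q->4 5-q->5 6-q->6 7-q->7 8-q->8
step 2: apply R2 at {0↦4, 1↦1}  → |V|=7 |E|=5  E = 2-q->2 5-q->5 6-q->6 7-q->7 8-q->8
step 3: apply R2 at {0↦5, 1↦1}  → |V|=6 |E|=4  E = 2-q->2 6-q->6 7-q->7 8-q->8
step 4: apply R2 at {0↦6, 1↦1}  → |V|=5 |E|=3  E = 2-q->2 7-q->7 8-q->8
step 5: apply R2 at {0↦7, 1↦1}  → |V|=4 |E|=2  E = 2-q->2 8-q->8
step 6: apply R2 at {0↦8, 1↦1}  → |V|=3 |E|=1  E = 2-q->2
final graph: no rule applies after step 6
NF edges: [(2, 2, 'q')]

Answer: q:1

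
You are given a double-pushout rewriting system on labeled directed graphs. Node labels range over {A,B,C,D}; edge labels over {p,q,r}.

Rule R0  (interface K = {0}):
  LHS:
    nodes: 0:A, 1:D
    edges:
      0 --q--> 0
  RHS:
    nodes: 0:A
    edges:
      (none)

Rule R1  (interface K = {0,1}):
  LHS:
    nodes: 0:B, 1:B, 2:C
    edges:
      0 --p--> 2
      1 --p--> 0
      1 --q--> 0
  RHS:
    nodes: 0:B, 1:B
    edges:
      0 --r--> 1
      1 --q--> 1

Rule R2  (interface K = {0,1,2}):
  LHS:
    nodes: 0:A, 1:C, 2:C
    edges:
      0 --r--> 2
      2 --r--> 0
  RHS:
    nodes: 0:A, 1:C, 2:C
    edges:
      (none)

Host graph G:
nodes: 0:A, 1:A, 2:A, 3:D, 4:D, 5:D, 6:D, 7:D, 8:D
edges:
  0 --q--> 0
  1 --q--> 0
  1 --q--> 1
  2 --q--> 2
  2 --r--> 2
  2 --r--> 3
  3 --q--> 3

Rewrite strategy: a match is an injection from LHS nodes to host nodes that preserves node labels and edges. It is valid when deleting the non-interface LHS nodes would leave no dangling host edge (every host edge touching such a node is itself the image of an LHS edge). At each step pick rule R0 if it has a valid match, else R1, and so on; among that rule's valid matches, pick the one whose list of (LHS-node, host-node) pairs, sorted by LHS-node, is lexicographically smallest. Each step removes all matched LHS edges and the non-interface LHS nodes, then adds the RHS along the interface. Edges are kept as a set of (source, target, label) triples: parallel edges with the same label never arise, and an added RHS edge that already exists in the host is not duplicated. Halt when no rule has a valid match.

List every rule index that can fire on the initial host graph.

R0: 15 valid matches — {0↦0, 1↦4}, {0↦0, 1↦5}, {0↦0, 1↦6} (+12 more)
R1: no valid match — LHS pattern not found
R2: no valid match — LHS pattern not found

Answer: [R0]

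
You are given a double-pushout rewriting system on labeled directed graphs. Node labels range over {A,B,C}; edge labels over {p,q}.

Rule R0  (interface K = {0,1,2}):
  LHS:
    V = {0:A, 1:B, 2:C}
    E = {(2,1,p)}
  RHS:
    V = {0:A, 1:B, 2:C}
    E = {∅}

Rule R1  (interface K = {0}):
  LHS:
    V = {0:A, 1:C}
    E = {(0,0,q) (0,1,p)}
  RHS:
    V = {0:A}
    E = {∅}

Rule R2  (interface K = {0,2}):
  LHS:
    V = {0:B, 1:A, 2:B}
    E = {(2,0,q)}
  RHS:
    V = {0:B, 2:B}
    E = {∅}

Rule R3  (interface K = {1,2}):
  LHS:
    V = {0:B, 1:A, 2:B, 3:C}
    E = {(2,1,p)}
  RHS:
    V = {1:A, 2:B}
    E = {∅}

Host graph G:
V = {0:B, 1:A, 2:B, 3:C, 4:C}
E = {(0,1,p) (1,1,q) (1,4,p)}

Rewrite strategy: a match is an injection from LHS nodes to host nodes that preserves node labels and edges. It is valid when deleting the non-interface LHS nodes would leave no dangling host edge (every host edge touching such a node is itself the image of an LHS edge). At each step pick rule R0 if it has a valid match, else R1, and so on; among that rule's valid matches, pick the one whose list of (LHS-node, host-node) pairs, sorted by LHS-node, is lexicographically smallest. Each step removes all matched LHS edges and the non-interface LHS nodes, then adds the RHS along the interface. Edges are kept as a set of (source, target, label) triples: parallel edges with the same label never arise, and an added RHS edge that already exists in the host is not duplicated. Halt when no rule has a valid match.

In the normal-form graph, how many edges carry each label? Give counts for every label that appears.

initial: |V|=5 |E|=3  E = 0-p->1 1-q->1 1-p->4
step 1: apply R1 at {0↦1, 1↦4}  → |V|=4 |E|=1  E = 0-p->1
step 2: apply R3 at {0↦2, 1↦1, 2↦0, 3↦3}  → |V|=2 |E|=0  E = ∅
normal form: no rule applies after step 2
NF edges: []

Answer: (no edges)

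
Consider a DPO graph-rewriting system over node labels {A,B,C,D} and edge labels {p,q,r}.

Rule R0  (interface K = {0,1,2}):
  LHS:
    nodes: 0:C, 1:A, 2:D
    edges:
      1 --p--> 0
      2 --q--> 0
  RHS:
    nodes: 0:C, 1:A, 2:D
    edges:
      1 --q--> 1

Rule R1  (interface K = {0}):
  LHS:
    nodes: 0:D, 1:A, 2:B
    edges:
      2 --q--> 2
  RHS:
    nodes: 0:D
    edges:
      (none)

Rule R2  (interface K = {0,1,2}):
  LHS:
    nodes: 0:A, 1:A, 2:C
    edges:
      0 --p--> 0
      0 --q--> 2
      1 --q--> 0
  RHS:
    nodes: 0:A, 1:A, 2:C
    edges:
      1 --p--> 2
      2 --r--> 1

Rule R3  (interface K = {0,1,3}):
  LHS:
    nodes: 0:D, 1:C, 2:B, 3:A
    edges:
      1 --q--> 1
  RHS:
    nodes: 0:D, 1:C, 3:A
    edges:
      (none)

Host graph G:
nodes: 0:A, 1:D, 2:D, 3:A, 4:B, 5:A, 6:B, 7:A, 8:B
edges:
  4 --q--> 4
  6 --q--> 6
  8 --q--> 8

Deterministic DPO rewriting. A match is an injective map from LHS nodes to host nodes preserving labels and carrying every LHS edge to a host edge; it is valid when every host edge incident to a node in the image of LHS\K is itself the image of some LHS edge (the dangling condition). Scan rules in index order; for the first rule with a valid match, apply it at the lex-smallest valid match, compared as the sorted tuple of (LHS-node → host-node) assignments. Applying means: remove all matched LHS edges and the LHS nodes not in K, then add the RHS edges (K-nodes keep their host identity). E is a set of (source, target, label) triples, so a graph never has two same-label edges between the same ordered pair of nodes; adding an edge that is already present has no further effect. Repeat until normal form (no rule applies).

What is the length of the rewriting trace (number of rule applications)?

start.  V:9 E:3  edges: 4-q->4 6-q->6 8-q->8
1. fire R1 via {0↦1, 1↦0, 2↦4}  →  V:7 E:2  edges: 6-q->6 8-q->8
2. fire R1 via {0↦1, 1↦3, 2↦6}  →  V:5 E:1  edges: 8-q->8
3. fire R1 via {0↦1, 1↦5, 2↦8}  →  V:3 E:0  edges: ∅
halt: no rule applies after step 3

Answer: 3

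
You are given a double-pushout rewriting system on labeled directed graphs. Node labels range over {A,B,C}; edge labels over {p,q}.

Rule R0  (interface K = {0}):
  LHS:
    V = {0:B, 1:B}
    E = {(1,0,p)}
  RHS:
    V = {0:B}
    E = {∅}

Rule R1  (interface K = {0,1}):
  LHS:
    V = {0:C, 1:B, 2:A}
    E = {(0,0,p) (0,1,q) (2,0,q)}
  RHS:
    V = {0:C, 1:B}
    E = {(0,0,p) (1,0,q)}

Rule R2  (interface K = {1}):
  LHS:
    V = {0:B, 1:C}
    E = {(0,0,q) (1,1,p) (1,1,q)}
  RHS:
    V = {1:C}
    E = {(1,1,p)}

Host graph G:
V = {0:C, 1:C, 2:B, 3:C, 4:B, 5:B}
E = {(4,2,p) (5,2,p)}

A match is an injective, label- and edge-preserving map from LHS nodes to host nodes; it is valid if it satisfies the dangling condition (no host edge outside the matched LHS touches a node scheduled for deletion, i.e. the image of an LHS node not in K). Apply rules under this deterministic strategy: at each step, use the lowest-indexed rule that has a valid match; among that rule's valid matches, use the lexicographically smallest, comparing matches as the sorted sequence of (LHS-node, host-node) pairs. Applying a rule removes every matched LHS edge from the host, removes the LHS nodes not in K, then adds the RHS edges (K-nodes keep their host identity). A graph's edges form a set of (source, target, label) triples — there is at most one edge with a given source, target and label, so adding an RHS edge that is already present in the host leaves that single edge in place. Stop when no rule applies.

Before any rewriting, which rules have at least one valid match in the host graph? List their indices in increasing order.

R0: 2 valid matches — {0↦2, 1↦4}, {0↦2, 1↦5}
R1: no valid match — LHS pattern not found
R2: no valid match — LHS pattern not found

Answer: [R0]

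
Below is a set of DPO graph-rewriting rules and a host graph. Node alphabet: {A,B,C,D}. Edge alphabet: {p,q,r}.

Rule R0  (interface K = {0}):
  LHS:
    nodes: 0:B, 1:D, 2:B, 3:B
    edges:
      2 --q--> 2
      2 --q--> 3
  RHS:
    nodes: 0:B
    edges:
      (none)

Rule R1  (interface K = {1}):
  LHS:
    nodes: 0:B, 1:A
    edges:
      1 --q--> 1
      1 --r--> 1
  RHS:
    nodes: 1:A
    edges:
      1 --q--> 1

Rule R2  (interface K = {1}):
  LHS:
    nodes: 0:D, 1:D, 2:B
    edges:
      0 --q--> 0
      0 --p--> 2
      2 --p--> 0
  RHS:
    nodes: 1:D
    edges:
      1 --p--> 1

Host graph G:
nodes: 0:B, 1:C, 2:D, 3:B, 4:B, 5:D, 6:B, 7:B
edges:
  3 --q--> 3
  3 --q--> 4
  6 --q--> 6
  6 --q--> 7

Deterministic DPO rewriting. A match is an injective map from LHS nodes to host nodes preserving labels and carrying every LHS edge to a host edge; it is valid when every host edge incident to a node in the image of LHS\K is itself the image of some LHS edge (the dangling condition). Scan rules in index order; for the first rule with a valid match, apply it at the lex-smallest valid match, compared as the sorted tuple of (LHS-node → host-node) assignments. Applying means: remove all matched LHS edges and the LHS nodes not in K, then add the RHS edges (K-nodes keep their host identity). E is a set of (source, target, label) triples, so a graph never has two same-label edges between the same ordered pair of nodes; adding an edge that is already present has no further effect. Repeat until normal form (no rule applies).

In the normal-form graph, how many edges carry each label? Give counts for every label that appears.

Answer: (no edges)

Derivation:
initial: |V|=8 |E|=4  E = 3-q->3 3-q->4 6-q->6 6-q->7
step 1: apply R0 at {0↦0, 1↦2, 2↦3, 3↦4}  → |V|=5 |E|=2  E = 6-q->6 6-q->7
step 2: apply R0 at {0↦0, 1↦5, 2↦6, 3↦7}  → |V|=2 |E|=0  E = ∅
normal form: no rule applies after step 2
NF edges: []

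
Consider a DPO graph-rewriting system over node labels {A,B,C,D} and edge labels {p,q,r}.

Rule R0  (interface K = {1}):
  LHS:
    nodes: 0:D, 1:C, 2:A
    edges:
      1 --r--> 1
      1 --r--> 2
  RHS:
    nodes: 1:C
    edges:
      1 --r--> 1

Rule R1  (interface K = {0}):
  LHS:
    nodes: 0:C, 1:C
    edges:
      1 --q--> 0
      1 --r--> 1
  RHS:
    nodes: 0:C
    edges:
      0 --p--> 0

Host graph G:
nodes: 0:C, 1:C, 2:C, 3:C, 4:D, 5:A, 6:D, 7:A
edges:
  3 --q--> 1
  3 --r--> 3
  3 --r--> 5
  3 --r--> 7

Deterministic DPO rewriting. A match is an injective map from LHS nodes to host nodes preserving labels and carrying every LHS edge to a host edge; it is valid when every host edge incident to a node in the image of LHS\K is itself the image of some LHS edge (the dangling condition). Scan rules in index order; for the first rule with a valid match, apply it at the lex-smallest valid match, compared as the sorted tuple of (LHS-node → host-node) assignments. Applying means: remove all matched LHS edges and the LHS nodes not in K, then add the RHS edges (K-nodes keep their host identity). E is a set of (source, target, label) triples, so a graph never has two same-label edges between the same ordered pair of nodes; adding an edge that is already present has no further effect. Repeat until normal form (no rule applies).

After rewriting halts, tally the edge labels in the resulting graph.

start.  V:8 E:4  edges: 3-q->1 3-r->3 3-r->5 3-r->7
1. fire R0 via {0↦4, 1↦3, 2↦5}  →  V:6 E:3  edges: 3-q->1 3-r->3 3-r->7
2. fire R0 via {0↦6, 1↦3, 2↦7}  →  V:4 E:2  edges: 3-q->1 3-r->3
3. fire R1 via {0↦1, 1↦3}  →  V:3 E:1  edges: 1-p->1
halt: no rule applies after step 3
NF edges: [(1, 1, 'p')]

Answer: p:1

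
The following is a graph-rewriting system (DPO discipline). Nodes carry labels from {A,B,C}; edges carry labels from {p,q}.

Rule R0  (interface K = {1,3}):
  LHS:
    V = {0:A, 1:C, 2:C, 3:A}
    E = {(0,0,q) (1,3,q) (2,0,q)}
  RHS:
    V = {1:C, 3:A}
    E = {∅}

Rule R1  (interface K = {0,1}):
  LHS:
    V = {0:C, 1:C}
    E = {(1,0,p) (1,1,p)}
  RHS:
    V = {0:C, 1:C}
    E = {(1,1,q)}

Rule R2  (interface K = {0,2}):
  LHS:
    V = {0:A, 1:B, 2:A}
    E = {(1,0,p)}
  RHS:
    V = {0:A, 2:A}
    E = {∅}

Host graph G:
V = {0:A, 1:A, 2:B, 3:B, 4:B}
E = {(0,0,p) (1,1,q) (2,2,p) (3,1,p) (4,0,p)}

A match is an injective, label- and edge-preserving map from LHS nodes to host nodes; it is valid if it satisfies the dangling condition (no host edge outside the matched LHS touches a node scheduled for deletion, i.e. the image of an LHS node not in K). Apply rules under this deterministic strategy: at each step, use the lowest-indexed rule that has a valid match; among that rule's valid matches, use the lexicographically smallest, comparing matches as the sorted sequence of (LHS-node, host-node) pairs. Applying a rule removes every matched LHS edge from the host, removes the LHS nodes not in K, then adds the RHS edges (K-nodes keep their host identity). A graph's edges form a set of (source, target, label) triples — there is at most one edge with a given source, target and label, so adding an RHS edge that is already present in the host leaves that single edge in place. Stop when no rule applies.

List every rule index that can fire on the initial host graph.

Answer: [R2]

Derivation:
R0: no valid match — LHS pattern not found
R1: no valid match — LHS pattern not found
R2: 2 valid matches — {0↦0, 1↦4, 2↦1}, {0↦1, 1↦3, 2↦0}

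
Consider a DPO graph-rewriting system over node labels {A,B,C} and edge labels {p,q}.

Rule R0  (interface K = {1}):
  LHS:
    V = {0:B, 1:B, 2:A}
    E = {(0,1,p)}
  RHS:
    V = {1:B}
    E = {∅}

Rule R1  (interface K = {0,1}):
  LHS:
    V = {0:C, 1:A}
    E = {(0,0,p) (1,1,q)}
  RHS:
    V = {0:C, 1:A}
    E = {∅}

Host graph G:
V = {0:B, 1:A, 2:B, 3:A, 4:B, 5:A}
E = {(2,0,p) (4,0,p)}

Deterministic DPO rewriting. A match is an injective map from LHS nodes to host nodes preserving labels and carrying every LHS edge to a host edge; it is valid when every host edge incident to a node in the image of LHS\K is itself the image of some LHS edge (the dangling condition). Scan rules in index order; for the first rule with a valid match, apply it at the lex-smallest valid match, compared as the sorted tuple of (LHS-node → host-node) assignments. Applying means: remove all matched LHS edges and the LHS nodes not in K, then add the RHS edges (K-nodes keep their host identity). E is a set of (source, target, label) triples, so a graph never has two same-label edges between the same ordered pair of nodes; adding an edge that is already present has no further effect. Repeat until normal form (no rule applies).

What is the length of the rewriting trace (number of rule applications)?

[0] host  ⇒  6 nodes, 2 edges  {2-p->0 4-p->0}
[1] R0 @ {0↦2, 1↦0, 2↦1}  ⇒  4 nodes, 1 edges  {4-p->0}
[2] R0 @ {0↦4, 1↦0, 2↦3}  ⇒  2 nodes, 0 edges  {∅}
halt: no rule applies after step 2

Answer: 2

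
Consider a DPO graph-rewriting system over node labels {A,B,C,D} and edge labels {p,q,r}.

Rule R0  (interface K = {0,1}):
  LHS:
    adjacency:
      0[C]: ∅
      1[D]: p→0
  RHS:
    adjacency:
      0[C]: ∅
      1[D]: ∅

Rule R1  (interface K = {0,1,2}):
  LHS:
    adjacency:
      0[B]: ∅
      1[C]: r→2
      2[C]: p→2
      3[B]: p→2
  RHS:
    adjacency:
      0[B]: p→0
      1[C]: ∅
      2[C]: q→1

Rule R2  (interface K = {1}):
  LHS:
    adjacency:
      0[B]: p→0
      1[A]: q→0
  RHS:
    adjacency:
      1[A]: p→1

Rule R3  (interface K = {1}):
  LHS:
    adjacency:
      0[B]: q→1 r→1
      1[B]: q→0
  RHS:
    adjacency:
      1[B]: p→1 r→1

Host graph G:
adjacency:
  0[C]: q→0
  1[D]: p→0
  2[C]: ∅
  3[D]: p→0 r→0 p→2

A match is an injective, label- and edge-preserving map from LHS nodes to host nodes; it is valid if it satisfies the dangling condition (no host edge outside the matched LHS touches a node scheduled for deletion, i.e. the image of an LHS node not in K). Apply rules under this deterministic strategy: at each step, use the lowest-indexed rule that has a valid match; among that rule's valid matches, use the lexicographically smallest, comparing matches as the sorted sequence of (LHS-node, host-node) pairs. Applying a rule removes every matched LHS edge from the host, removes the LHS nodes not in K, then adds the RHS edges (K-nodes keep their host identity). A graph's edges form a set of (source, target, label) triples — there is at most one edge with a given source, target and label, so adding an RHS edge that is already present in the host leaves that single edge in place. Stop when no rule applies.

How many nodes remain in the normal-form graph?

Answer: 4

Derivation:
initial: |V|=4 |E|=5  E = 0-q->0 1-p->0 3-p->0 3-r->0 3-p->2
step 1: apply R0 at {0↦0, 1↦1}  → |V|=4 |E|=4  E = 0-q->0 3-p->0 3-r->0 3-p->2
step 2: apply R0 at {0↦0, 1↦3}  → |V|=4 |E|=3  E = 0-q->0 3-r->0 3-p->2
step 3: apply R0 at {0↦2, 1↦3}  → |V|=4 |E|=2  E = 0-q->0 3-r->0
halt: no rule applies after step 3
NF nodes: {0:C, 1:D, 2:C, 3:D}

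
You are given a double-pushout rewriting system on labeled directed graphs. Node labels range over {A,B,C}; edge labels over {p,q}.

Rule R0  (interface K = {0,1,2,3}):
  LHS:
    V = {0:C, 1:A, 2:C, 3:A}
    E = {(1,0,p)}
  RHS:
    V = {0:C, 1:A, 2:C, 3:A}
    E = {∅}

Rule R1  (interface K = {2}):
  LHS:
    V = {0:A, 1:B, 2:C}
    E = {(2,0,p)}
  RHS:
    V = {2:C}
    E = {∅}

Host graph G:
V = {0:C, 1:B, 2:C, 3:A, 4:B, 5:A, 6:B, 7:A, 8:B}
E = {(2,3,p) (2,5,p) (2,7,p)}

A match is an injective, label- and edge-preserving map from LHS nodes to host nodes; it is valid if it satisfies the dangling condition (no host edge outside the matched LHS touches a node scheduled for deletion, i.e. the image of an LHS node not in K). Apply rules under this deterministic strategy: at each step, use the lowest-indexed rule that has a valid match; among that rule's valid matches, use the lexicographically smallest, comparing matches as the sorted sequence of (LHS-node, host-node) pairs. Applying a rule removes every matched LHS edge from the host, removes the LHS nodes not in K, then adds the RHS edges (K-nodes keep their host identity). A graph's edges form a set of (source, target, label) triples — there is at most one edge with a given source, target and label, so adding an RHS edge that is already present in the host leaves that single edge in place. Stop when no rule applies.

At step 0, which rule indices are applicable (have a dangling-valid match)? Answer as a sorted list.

R0: no valid match — LHS pattern not found
R1: 12 valid matches — {0↦3, 1↦1, 2↦2}, {0↦3, 1↦4, 2↦2}, {0↦3, 1↦6, 2↦2} (+9 more)

Answer: [R1]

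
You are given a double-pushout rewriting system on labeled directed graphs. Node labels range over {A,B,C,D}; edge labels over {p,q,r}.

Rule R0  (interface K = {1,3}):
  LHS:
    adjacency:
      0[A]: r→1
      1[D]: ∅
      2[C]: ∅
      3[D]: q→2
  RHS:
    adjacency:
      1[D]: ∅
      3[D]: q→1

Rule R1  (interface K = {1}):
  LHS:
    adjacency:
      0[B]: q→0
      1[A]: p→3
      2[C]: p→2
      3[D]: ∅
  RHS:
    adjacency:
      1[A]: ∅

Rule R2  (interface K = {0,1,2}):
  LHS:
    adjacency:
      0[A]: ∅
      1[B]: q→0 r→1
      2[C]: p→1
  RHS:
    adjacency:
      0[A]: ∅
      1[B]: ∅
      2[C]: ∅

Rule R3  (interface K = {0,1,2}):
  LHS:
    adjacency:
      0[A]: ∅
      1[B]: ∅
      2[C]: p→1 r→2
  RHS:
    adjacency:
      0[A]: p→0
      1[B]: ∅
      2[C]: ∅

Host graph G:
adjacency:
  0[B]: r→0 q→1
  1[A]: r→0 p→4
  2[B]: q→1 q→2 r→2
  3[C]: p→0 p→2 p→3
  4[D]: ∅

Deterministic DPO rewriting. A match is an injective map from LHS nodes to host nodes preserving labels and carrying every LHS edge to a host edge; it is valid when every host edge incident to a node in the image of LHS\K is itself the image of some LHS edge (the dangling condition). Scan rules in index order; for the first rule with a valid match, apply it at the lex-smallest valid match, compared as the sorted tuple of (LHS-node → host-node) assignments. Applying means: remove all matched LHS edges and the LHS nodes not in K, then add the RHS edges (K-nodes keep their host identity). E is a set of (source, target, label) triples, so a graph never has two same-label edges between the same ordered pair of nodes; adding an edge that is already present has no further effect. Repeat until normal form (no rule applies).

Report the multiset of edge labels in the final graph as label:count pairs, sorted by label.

start.  V:5 E:10  edges: 0-r->0 0-q->1 1-r->0 1-p->4 2-q->1 2-q->2 2-r->2 3-p->0 3-p->2 3-p->3
1. fire R2 via {0↦1, 1↦0, 2↦3}  →  V:5 E:7  edges: 1-r->0 1-p->4 2-q->1 2-q->2 2-r->2 3-p->2 3-p->3
2. fire R2 via {0↦1, 1↦2, 2↦3}  →  V:5 E:4  edges: 1-r->0 1-p->4 2-q->2 3-p->3
3. fire R1 via {0↦2, 1↦1, 2↦3, 3↦4}  →  V:2 E:1  edges: 1-r->0
final graph: no rule applies after step 3
NF edges: [(1, 0, 'r')]

Answer: r:1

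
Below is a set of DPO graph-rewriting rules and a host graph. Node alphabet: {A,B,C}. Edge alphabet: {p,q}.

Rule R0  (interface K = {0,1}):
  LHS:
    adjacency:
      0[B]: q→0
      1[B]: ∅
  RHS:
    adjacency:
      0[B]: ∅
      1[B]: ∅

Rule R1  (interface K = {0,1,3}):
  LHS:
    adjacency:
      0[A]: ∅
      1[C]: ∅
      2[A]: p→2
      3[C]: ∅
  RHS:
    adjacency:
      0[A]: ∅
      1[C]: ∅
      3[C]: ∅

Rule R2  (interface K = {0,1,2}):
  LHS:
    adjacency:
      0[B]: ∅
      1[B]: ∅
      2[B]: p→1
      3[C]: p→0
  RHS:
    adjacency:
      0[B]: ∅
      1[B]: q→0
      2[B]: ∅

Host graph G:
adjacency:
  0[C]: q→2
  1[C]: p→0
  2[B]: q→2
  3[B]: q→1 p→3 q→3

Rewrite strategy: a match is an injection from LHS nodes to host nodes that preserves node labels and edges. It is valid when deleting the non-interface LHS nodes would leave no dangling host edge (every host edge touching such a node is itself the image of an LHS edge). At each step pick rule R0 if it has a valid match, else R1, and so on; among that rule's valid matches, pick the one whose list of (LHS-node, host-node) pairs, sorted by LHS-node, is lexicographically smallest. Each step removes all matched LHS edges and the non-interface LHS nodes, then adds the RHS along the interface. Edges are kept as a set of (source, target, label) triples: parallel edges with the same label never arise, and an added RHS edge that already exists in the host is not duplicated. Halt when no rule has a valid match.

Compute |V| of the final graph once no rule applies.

initial: |V|=4 |E|=6  E = 0-q->2 1-p->0 2-q->2 3-q->1 3-p->3 3-q->3
step 1: apply R0 at {0↦2, 1↦3}  → |V|=4 |E|=5  E = 0-q->2 1-p->0 3-q->1 3-p->3 3-q->3
step 2: apply R0 at {0↦3, 1↦2}  → |V|=4 |E|=4  E = 0-q->2 1-p->0 3-q->1 3-p->3
halt: no rule applies after step 2
NF nodes: {0:C, 1:C, 2:B, 3:B}

Answer: 4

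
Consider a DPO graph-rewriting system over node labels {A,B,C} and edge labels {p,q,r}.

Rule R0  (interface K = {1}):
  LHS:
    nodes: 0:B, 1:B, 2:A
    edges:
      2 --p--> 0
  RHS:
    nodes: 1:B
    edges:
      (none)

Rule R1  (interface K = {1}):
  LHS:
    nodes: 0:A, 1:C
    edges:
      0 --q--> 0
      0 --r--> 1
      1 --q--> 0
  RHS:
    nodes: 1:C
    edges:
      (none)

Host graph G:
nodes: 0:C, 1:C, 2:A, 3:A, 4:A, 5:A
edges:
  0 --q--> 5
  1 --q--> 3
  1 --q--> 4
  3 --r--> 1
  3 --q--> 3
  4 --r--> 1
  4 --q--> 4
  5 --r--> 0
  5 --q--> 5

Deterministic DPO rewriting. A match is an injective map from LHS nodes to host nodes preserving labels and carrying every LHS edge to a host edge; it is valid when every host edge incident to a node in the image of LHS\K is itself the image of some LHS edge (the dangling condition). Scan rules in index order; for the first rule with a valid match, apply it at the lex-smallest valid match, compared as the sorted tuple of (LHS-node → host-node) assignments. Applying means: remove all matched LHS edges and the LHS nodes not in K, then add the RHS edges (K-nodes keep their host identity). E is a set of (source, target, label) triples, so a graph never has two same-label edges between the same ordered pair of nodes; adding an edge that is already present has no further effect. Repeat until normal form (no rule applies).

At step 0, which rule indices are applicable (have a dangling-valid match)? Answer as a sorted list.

Answer: [R1]

Derivation:
R0: no valid match — LHS pattern not found
R1: 3 valid matches — {0↦3, 1↦1}, {0↦4, 1↦1}, {0↦5, 1↦0}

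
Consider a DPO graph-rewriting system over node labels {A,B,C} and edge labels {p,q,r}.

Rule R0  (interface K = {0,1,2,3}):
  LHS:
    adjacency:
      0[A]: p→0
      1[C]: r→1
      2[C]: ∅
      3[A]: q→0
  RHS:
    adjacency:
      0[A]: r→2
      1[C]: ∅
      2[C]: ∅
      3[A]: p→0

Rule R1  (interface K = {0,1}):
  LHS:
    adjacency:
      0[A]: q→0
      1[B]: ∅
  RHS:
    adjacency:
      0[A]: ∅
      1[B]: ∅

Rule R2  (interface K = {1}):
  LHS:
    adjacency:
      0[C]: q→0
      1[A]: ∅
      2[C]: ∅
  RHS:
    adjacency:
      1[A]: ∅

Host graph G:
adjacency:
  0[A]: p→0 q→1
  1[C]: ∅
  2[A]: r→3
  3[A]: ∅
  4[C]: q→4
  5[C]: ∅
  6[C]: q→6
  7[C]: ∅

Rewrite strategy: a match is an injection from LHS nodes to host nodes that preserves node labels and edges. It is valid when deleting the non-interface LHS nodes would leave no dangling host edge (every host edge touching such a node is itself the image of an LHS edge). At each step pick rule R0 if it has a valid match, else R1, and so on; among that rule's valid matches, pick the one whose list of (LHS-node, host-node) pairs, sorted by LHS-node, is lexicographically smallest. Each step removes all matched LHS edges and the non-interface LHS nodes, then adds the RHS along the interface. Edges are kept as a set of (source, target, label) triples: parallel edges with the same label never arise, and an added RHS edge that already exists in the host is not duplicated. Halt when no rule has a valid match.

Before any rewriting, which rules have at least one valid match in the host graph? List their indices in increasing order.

Answer: [R2]

Steps:
R0: no valid match — LHS pattern not found
R1: no valid match — LHS pattern not found
R2: 12 valid matches — {0↦4, 1↦0, 2↦5}, {0↦4, 1↦0, 2↦7}, {0↦4, 1↦2, 2↦5} (+9 more)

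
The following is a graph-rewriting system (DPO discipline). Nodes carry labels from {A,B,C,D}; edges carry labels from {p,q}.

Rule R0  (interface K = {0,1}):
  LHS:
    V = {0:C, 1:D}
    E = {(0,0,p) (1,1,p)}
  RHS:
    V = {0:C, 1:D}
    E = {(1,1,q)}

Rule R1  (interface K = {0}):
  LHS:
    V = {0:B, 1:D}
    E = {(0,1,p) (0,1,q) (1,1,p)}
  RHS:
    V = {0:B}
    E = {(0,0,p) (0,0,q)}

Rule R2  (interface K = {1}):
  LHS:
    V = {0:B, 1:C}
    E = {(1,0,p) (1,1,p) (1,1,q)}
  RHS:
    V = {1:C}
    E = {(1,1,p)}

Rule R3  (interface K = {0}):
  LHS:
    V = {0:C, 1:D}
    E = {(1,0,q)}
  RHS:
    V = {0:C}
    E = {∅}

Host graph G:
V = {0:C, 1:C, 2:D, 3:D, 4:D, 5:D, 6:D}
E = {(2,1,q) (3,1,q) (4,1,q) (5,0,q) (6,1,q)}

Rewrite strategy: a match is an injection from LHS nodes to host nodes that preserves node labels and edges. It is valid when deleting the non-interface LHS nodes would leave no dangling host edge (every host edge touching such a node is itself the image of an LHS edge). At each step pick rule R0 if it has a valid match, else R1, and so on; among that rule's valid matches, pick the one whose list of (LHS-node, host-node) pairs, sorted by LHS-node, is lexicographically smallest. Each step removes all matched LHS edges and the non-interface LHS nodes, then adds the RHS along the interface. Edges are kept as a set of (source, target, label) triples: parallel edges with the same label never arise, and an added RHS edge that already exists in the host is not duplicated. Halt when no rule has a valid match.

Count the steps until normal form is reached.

initial: |V|=7 |E|=5  E = 2-q->1 3-q->1 4-q->1 5-q->0 6-q->1
step 1: apply R3 at {0↦0, 1↦5}  → |V|=6 |E|=4  E = 2-q->1 3-q->1 4-q->1 6-q->1
step 2: apply R3 at {0↦1, 1↦2}  → |V|=5 |E|=3  E = 3-q->1 4-q->1 6-q->1
step 3: apply R3 at {0↦1, 1↦3}  → |V|=4 |E|=2  E = 4-q->1 6-q->1
step 4: apply R3 at {0↦1, 1↦4}  → |V|=3 |E|=1  E = 6-q->1
step 5: apply R3 at {0↦1, 1↦6}  → |V|=2 |E|=0  E = ∅
final graph: no rule applies after step 5

Answer: 5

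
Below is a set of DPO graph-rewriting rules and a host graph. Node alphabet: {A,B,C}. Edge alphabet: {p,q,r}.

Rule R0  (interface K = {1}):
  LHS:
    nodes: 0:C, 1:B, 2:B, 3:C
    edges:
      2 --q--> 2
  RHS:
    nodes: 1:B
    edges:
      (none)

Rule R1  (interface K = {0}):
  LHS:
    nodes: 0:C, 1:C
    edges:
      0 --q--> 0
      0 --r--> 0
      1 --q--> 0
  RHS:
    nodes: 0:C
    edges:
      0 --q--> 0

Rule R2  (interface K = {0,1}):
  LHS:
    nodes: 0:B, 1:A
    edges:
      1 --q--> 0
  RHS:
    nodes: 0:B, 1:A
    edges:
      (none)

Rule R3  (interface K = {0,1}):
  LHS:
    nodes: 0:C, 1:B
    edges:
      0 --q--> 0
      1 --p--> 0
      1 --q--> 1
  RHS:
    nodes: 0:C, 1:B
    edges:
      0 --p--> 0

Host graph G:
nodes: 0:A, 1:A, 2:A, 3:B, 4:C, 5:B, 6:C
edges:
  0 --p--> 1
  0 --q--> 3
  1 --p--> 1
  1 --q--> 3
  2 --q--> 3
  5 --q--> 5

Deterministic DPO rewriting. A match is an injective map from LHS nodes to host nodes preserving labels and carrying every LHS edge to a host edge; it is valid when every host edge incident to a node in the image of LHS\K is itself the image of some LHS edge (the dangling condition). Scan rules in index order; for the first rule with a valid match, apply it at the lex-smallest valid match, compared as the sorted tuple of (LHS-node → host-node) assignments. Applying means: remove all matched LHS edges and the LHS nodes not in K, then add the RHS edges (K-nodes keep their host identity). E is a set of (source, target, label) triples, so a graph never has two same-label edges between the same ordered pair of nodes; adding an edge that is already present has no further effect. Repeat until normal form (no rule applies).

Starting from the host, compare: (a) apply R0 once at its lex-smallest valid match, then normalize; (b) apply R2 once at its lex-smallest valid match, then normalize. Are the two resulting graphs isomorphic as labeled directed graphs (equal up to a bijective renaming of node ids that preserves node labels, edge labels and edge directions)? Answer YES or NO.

branch R0-first: apply at {0↦4, 1↦3, 2↦5, 3↦6} → |E|=5, then 3 more step(s) → NF |V|=4 |E|=2 V={0:A, 1:A, 2:A, 3:B} E=0-p->1 1-p->1
branch R2-first: apply at {0↦3, 1↦0} → |E|=5, then 3 more step(s) → NF |V|=4 |E|=2 V={0:A, 1:A, 2:A, 3:B} E=0-p->1 1-p->1
graphs isomorphic (equal up to label-preserving node renaming)

Answer: YES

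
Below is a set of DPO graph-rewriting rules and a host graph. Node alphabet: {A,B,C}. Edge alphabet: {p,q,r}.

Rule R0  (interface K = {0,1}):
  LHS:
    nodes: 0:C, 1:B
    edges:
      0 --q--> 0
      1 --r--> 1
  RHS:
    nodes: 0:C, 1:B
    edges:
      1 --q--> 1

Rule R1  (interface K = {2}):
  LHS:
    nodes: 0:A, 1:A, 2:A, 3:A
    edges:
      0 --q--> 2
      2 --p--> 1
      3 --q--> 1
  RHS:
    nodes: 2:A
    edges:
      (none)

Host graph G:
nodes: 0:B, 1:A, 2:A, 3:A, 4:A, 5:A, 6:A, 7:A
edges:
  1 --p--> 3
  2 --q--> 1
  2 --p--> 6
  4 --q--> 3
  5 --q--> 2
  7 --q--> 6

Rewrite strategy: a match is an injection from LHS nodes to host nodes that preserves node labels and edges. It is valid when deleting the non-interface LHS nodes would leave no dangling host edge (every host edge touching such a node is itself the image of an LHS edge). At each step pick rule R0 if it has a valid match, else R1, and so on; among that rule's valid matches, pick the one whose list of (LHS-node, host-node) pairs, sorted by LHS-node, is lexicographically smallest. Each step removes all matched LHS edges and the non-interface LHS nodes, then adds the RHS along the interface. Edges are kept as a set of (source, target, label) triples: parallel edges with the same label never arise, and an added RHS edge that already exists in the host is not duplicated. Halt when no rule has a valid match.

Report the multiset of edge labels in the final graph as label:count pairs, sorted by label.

[0] host  ⇒  8 nodes, 6 edges  {1-p->3 2-q->1 2-p->6 4-q->3 5-q->2 7-q->6}
[1] R1 @ {0↦5, 1↦6, 2↦2, 3↦7}  ⇒  5 nodes, 3 edges  {1-p->3 2-q->1 4-q->3}
[2] R1 @ {0↦2, 1↦3, 2↦1, 3↦4}  ⇒  2 nodes, 0 edges  {∅}
final graph: no rule applies after step 2
NF edges: []

Answer: (no edges)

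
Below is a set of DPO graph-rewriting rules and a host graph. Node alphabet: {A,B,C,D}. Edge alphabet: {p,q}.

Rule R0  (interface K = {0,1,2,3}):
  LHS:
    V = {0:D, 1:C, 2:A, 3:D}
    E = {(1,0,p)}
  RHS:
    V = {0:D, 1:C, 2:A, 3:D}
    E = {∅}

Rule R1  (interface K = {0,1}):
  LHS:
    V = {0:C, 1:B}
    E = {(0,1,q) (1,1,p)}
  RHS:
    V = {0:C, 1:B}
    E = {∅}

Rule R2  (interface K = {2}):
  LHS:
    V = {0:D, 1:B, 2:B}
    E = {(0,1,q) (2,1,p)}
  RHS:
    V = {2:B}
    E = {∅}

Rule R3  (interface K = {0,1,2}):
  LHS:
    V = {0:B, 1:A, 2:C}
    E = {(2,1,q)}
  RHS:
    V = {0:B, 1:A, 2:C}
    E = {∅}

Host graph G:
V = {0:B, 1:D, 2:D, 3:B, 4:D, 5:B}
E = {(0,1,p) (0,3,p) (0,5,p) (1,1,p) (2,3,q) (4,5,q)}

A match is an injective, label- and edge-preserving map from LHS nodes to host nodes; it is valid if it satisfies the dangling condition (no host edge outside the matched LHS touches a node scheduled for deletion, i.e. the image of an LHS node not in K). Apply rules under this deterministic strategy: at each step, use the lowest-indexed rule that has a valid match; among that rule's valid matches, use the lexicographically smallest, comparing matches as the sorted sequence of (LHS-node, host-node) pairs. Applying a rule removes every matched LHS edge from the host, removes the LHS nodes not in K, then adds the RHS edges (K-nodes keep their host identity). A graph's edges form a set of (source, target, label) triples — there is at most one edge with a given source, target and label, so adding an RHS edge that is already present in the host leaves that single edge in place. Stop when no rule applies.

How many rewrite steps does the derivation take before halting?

Answer: 2

Derivation:
[0] host  ⇒  6 nodes, 6 edges  {0-p->1 0-p->3 0-p->5 1-p->1 2-q->3 4-q->5}
[1] R2 @ {0↦2, 1↦3, 2↦0}  ⇒  4 nodes, 4 edges  {0-p->1 0-p->5 1-p->1 4-q->5}
[2] R2 @ {0↦4, 1↦5, 2↦0}  ⇒  2 nodes, 2 edges  {0-p->1 1-p->1}
normal form: no rule applies after step 2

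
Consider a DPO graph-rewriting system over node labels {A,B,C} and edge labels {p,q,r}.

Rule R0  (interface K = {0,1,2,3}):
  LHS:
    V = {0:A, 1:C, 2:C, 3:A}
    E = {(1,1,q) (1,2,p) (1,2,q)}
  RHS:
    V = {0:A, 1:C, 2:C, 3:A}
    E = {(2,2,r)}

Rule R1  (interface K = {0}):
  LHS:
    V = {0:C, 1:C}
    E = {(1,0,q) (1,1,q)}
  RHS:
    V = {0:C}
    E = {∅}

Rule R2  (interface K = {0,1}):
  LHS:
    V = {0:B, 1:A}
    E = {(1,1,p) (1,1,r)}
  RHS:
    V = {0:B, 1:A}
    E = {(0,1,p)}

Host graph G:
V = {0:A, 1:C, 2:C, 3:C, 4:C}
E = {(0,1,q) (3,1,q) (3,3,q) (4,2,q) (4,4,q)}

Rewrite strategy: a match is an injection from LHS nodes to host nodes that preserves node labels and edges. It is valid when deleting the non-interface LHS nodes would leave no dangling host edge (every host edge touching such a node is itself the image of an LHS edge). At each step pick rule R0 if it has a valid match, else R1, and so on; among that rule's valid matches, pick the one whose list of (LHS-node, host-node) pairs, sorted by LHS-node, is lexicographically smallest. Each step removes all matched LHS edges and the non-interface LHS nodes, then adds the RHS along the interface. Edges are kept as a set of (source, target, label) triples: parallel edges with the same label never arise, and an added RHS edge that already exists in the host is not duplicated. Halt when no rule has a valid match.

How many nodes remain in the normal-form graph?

[0] host  ⇒  5 nodes, 5 edges  {0-q->1 3-q->1 3-q->3 4-q->2 4-q->4}
[1] R1 @ {0↦1, 1↦3}  ⇒  4 nodes, 3 edges  {0-q->1 4-q->2 4-q->4}
[2] R1 @ {0↦2, 1↦4}  ⇒  3 nodes, 1 edges  {0-q->1}
halt: no rule applies after step 2
NF nodes: {0:A, 1:C, 2:C}

Answer: 3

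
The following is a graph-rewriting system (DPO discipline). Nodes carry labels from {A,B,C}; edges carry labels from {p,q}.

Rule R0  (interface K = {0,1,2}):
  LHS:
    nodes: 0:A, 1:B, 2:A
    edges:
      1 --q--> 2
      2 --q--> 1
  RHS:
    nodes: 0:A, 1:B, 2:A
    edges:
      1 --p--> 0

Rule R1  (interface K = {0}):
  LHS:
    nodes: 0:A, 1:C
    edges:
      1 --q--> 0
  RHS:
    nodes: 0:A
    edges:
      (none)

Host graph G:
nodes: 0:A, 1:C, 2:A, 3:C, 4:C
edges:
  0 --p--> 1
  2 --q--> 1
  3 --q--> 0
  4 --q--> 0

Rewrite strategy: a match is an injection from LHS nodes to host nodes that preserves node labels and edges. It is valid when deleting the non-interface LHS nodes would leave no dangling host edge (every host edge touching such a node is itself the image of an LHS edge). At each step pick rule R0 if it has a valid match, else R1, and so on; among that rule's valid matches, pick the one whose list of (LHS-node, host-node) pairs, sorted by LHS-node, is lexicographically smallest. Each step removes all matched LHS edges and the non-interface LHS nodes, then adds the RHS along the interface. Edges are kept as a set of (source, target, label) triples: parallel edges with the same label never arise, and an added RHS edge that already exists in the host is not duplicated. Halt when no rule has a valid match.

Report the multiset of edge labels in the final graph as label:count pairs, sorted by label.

initial: |V|=5 |E|=4  E = 0-p->1 2-q->1 3-q->0 4-q->0
step 1: apply R1 at {0↦0, 1↦3}  → |V|=4 |E|=3  E = 0-p->1 2-q->1 4-q->0
step 2: apply R1 at {0↦0, 1↦4}  → |V|=3 |E|=2  E = 0-p->1 2-q->1
final graph: no rule applies after step 2
NF edges: [(0, 1, 'p'), (2, 1, 'q')]

Answer: p:1 q:1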